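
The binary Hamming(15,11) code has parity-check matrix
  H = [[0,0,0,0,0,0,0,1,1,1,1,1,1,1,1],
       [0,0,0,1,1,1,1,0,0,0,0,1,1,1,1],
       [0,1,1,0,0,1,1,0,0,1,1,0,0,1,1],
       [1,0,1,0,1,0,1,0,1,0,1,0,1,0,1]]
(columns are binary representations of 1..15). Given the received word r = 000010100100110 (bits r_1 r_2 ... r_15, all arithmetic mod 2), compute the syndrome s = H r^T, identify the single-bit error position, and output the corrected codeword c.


s = (1, 0, 1, 1)^T, error position = 11, corrected codeword c = 000010100110110

Compute s = H r^T mod 2 one row at a time:
  s_1 = 0 + 0 + 1 + 0 + 0 + 1 + 1 + 0 = 3 ≡ 1 (mod 2).
  s_2 = 0 + 1 + 0 + 1 + 0 + 1 + 1 + 0 = 4 ≡ 0 (mod 2).
  s_3 = 0 + 0 + 0 + 1 + 1 + 0 + 1 + 0 = 3 ≡ 1 (mod 2).
  s_4 = 0 + 0 + 1 + 1 + 0 + 0 + 1 + 0 = 3 ≡ 1 (mod 2).
s = (1, 0, 1, 1)^T — this equals column 11 of H (binary 1011), so error is at position 11.
Correct: flip bit 11 of r = 000010100100110 to get c = 000010100110110.


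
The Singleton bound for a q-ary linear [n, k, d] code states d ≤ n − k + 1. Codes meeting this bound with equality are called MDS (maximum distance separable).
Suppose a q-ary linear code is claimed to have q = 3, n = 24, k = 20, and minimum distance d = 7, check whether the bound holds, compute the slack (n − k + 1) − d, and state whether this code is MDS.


Singleton RHS = n − k + 1 = 5, slack = -2, bound violated (no such code; not MDS).

Singleton bound: d ≤ n − k + 1.
Here n = 24, k = 20, so n − k + 1 = 5.
Given d = 7, check d ≤ 5: NO.
Slack = (n − k + 1) − d = -2.
The slack is negative: d = 7 exceeds n − k + 1 = 5 by 2, so the Singleton bound is violated and no linear [24, 20, 7]_3 code can exist. In particular it is not MDS (MDS requires d = n − k + 1 exactly).
Description: the claimed parameters are [24, 20, 7]_3; such a code would be impossible (violates the Singleton bound).


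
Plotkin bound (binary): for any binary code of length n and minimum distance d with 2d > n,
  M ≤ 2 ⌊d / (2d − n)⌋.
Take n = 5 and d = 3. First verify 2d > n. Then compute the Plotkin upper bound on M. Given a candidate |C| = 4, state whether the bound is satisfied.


Plotkin bound M ≤ 6; given |C| = 4 ≤ bound (satisfied).

Check applicability: 2d = 6, n = 5.
2d − n = 1 > 0, so Plotkin applies.
Compute d/(2d−n) = 3/1 ≈ 3.0000.
⌊d/(2d−n)⌋ = 3.
Plotkin bound: M ≤ 2·3 = 6.
Given |C| = 4, check: satisfied.
This |C| is below the Plotkin bound.


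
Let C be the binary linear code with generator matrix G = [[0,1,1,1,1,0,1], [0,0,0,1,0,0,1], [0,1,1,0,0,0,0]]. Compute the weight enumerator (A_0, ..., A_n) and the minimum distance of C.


Weight distribution: A_0 = 1, A_1 = 1, A_2 = 2, A_3 = 2, A_4 = 1, A_5 = 1. Minimum distance d = 1.

Enumerate all 2^3 = 8 messages m ∈ F_2^3.
For each, compute codeword c = mG in F_2^7, then tally its weight.
  m = 000 → c = 0000000, weight = 0.
  m = 100 → c = 0111101, weight = 5.
  m = 010 → c = 0001001, weight = 2.
  m = 110 → c = 0110100, weight = 3.
  m = 001 → c = 0110000, weight = 2.
  m = 101 → c = 0001101, weight = 3.
  m = 011 → c = 0111001, weight = 4.
  m = 111 → c = 0000100, weight = 1.
Tally weights:
  weight 0: 1 codewords.
  weight 1: 1 codewords.
  weight 2: 2 codewords.
  weight 3: 2 codewords.
  weight 4: 1 codewords.
  weight 5: 1 codewords.
Minimum distance d = smallest w > 0 with A_w > 0 = 1.
Sanity: Σ A_w = 8 = 2^3 = 8 ✓.


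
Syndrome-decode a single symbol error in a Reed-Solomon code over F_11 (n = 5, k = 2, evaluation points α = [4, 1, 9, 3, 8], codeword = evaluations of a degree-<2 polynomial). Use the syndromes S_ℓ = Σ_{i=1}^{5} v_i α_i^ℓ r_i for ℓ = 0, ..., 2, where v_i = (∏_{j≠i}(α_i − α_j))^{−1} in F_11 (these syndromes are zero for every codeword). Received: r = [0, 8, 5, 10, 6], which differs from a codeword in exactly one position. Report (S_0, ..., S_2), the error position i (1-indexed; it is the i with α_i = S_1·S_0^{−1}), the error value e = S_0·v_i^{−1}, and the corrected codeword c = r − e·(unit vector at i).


S = (8, 9, 6), error at position 5, error magnitude e = 2, c = [0, 8, 5, 10, 4].

Step 1: column multipliers v_i = (∏_{j≠i}(α_i − α_j))^{−1} mod 11.
  i = 1 (α = 4): (4−1)(4−9)(4−3)(4−8) = 3·(−5)·1·(−4) = 60 ≡ 5, so v_1 = 5^{−1} = 9 (mod 11).
  i = 2 (α = 1): (1−4)(1−9)(1−3)(1−8) = (−3)·(−8)·(−2)·(−7) = 336 ≡ 6, so v_2 = 6^{−1} = 2 (mod 11).
  i = 3 (α = 9): (9−4)(9−1)(9−3)(9−8) = 5·8·6·1 = 240 ≡ 9, so v_3 = 9^{−1} = 5 (mod 11).
  i = 4 (α = 3): (3−4)(3−1)(3−9)(3−8) = (−1)·2·(−6)·(−5) = −60 ≡ 6, so v_4 = 6^{−1} = 2 (mod 11).
  i = 5 (α = 8): (8−4)(8−1)(8−9)(8−3) = 4·7·(−1)·5 = −140 ≡ 3, so v_5 = 3^{−1} = 4 (mod 11).
  v = [9, 2, 5, 2, 4].
Step 2: syndromes of r = [0, 8, 5, 10, 6] (all sums mod 11).
  S_0 = Σ v_i r_i = 9·0 + 2·8 + 5·5 + 2·10 + 4·6 = 85 ≡ 8.
  S_1 = Σ v_i α_i r_i = 9·4·0 + 2·1·8 + 5·9·5 + 2·3·10 + 4·8·6 = 493 ≡ 9.
  α_i^2 mod 11 = [5, 1, 4, 9, 9].
  S_2 = Σ v_i α_i^2 r_i = 9·5·0 + 2·1·8 + 5·4·5 + 2·9·10 + 4·9·6 = 512 ≡ 6.
  S = (8, 9, 6) ≠ 0, so r is not a codeword (an error is present).
Step 3: locate the error. For a single error e at position i, S_ℓ = v_i·e·α_i^ℓ, so α_err = S_1/S_0.
  S_0^{−1} = 8^{−1} = 7 (mod 11), so α_err = 9·7 = 63 ≡ 8 = α_5. Error position i = 5.
  Consistency check: S_2/S_1 = 6·5 = 30 ≡ 8 = α_err ✓ (single-error assumption holds).
Step 4: error magnitude e = S_0/v_5 = S_0·∏_{j≠5}(α_5 − α_j) = 8·3 = 24 ≡ 2 (mod 11).
Step 5: correct position 5: c_5 = r_5 − e = 6 − 2 ≡ 4 (mod 11). Hence c = [0, 8, 5, 10, 4].
  Check: interpolating c through the α_i gives m(x) = 7 + 1·x (degree < 2) with m(α_i) = c_i for every i, so c is indeed a codeword.


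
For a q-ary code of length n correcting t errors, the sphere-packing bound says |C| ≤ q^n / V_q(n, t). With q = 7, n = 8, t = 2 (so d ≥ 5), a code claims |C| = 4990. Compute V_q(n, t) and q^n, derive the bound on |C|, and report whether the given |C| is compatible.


V_q(n, t) = 1057, q^n = 5764801, Hamming bound = 5453, |C| = 4990 ≤ bound (satisfied).

Step 1: Compute V_q(n, t) = Σ_{j=0}^2 C(n, j) (q−1)^j.
  j = 0: C(8,0)·(6)^0 = 1·1 = 1.
  j = 1: C(8,1)·(6)^1 = 8·6 = 48.
  j = 2: C(8,2)·(6)^2 = 28·36 = 1008.
  V_q(n, t) = 1 + 48 + 1008 = 1057.
Step 2: q^n = 7^8 = 5764801.
Step 3: Hamming bound ⌊q^n / V_q(n,t)⌋ = ⌊5764801/1057⌋ = 5453.
Step 4: Compare |C| = 4990 to 5453: satisfied.
The claimed |C| lies below the Hamming bound.


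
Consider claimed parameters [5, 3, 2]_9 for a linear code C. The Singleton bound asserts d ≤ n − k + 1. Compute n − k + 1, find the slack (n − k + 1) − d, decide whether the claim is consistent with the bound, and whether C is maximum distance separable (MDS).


Singleton RHS = n − k + 1 = 3, slack = 1, bound satisfied, not MDS.

Singleton bound: d ≤ n − k + 1.
Here n = 5, k = 3, so n − k + 1 = 3.
Given d = 2, check d ≤ 3: YES.
Slack = (n − k + 1) − d = 1.
The code is NOT MDS (slack = 1 > 0).
Description: the claimed parameters are [5, 3, 2]_9; such a code would be non-MDS.


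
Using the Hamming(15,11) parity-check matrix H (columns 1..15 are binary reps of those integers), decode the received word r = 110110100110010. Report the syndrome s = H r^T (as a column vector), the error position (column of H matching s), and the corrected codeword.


s = (1, 0, 1, 0)^T, error position = 10, corrected codeword c = 110110100010010

Compute s = H r^T mod 2 one row at a time:
  s_1 = 0 + 0 + 1 + 1 + 0 + 0 + 1 + 0 = 3 ≡ 1 (mod 2).
  s_2 = 1 + 1 + 0 + 1 + 0 + 0 + 1 + 0 = 4 ≡ 0 (mod 2).
  s_3 = 1 + 0 + 0 + 1 + 1 + 1 + 1 + 0 = 5 ≡ 1 (mod 2).
  s_4 = 1 + 0 + 1 + 1 + 0 + 1 + 0 + 0 = 4 ≡ 0 (mod 2).
s = (1, 0, 1, 0)^T — this equals column 10 of H (binary 1010), so error is at position 10.
Correct: flip bit 10 of r = 110110100110010 to get c = 110110100010010.


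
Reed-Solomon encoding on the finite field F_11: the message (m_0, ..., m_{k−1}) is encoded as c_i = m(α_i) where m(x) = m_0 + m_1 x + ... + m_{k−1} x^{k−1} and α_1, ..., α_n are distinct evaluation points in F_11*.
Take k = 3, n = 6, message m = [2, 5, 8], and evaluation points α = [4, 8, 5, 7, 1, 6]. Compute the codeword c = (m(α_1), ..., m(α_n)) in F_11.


c = [7, 4, 7, 0, 4, 1]

Message polynomial: m(x) = 2 + 5·x + 8·x^2 (mod 11).
For each evaluation point α_i, compute m(α_i) mod 11:
  α_1 = 4: Horner steps 8 → 4 → 7, so m(4) = 7.
  α_2 = 8: Horner steps 8 → 3 → 4, so m(8) = 4.
  α_3 = 5: Horner steps 8 → 1 → 7, so m(5) = 7.
  α_4 = 7: Horner steps 8 → 6 → 0, so m(7) = 0.
  α_5 = 1: Horner steps 8 → 2 → 4, so m(1) = 4.
  α_6 = 6: Horner steps 8 → 9 → 1, so m(6) = 1.
Codeword c = [7, 4, 7, 0, 4, 1] ∈ F_11^6.


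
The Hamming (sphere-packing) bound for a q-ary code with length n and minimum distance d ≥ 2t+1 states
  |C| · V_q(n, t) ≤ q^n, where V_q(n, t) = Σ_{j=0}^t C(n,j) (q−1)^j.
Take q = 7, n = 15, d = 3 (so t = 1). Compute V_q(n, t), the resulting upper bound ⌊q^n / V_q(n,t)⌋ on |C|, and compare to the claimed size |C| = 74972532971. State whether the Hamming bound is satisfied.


V_q(n, t) = 91, q^n = 4747561509943, Hamming bound = 52171005603, |C| = 74972532971 > bound (violated).

Step 1: Compute V_q(n, t) = Σ_{j=0}^1 C(n, j) (q−1)^j.
  j = 0: C(15,0)·(6)^0 = 1·1 = 1.
  j = 1: C(15,1)·(6)^1 = 15·6 = 90.
  V_q(n, t) = 1 + 90 = 91.
Step 2: q^n = 7^15 = 4747561509943.
Step 3: Hamming bound ⌊q^n / V_q(n,t)⌋ = ⌊4747561509943/91⌋ = 52171005603.
Step 4: Compare |C| = 74972532971 to 52171005603: violated.
The claimed |C| lies above the Hamming bound, so no 7-ary code of length 15 with d ≥ 3 can have 74972532971 codewords.


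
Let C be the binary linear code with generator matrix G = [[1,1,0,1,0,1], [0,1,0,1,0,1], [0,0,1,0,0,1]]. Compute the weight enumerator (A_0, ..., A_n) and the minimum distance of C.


Weight distribution: A_0 = 1, A_1 = 1, A_2 = 1, A_3 = 3, A_4 = 2. Minimum distance d = 1.

Enumerate all 2^3 = 8 messages m ∈ F_2^3.
For each, compute codeword c = mG in F_2^6, then tally its weight.
  m = 000 → c = 000000, weight = 0.
  m = 100 → c = 110101, weight = 4.
  m = 010 → c = 010101, weight = 3.
  m = 110 → c = 100000, weight = 1.
  m = 001 → c = 001001, weight = 2.
  m = 101 → c = 111100, weight = 4.
  m = 011 → c = 011100, weight = 3.
  m = 111 → c = 101001, weight = 3.
Tally weights:
  weight 0: 1 codewords.
  weight 1: 1 codewords.
  weight 2: 1 codewords.
  weight 3: 3 codewords.
  weight 4: 2 codewords.
Minimum distance d = smallest w > 0 with A_w > 0 = 1.
Sanity: Σ A_w = 8 = 2^3 = 8 ✓.


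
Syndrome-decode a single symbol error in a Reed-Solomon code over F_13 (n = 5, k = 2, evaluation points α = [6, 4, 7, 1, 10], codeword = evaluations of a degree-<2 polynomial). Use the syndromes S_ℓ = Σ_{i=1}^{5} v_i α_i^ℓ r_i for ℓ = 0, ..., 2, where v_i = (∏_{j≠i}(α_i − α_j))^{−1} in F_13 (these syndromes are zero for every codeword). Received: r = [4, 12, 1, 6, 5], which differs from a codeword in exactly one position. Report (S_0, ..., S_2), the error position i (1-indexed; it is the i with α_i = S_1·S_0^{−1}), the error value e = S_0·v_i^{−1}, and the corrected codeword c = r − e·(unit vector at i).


S = (6, 11, 5), error at position 2, error magnitude e = 2, c = [4, 10, 1, 6, 5].

Step 1: column multipliers v_i = (∏_{j≠i}(α_i − α_j))^{−1} mod 13.
  i = 1 (α = 6): (6−4)(6−7)(6−1)(6−10) = 2·(−1)·5·(−4) = 40 ≡ 1, so v_1 = 1^{−1} = 1 (mod 13).
  i = 2 (α = 4): (4−6)(4−7)(4−1)(4−10) = (−2)·(−3)·3·(−6) = −108 ≡ 9, so v_2 = 9^{−1} = 3 (mod 13).
  i = 3 (α = 7): (7−6)(7−4)(7−1)(7−10) = 1·3·6·(−3) = −54 ≡ 11, so v_3 = 11^{−1} = 6 (mod 13).
  i = 4 (α = 1): (1−6)(1−4)(1−7)(1−10) = (−5)·(−3)·(−6)·(−9) = 810 ≡ 4, so v_4 = 4^{−1} = 10 (mod 13).
  i = 5 (α = 10): (10−6)(10−4)(10−7)(10−1) = 4·6·3·9 = 648 ≡ 11, so v_5 = 11^{−1} = 6 (mod 13).
  v = [1, 3, 6, 10, 6].
Step 2: syndromes of r = [4, 12, 1, 6, 5] (all sums mod 13).
  S_0 = Σ v_i r_i = 1·4 + 3·12 + 6·1 + 10·6 + 6·5 = 136 ≡ 6.
  S_1 = Σ v_i α_i r_i = 1·6·4 + 3·4·12 + 6·7·1 + 10·1·6 + 6·10·5 = 570 ≡ 11.
  α_i^2 mod 13 = [10, 3, 10, 1, 9].
  S_2 = Σ v_i α_i^2 r_i = 1·10·4 + 3·3·12 + 6·10·1 + 10·1·6 + 6·9·5 = 538 ≡ 5.
  S = (6, 11, 5) ≠ 0, so r is not a codeword (an error is present).
Step 3: locate the error. For a single error e at position i, S_ℓ = v_i·e·α_i^ℓ, so α_err = S_1/S_0.
  S_0^{−1} = 6^{−1} = 11 (mod 13), so α_err = 11·11 = 121 ≡ 4 = α_2. Error position i = 2.
  Consistency check: S_2/S_1 = 5·6 = 30 ≡ 4 = α_err ✓ (single-error assumption holds).
Step 4: error magnitude e = S_0/v_2 = S_0·∏_{j≠2}(α_2 − α_j) = 6·9 = 54 ≡ 2 (mod 13).
Step 5: correct position 2: c_2 = r_2 − e = 12 − 2 ≡ 10 (mod 13). Hence c = [4, 10, 1, 6, 5].
  Check: interpolating c through the α_i gives m(x) = 9 + 10·x (degree < 2) with m(α_i) = c_i for every i, so c is indeed a codeword.


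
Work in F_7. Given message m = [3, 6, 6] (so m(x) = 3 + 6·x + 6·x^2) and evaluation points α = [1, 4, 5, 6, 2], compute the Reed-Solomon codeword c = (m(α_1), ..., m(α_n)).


c = [1, 4, 1, 3, 4]

Message polynomial: m(x) = 3 + 6·x + 6·x^2 (mod 7).
For each evaluation point α_i, compute m(α_i) mod 7:
  α_1 = 1: Horner steps 6 → 5 → 1, so m(1) = 1.
  α_2 = 4: Horner steps 6 → 2 → 4, so m(4) = 4.
  α_3 = 5: Horner steps 6 → 1 → 1, so m(5) = 1.
  α_4 = 6: Horner steps 6 → 0 → 3, so m(6) = 3.
  α_5 = 2: Horner steps 6 → 4 → 4, so m(2) = 4.
Codeword c = [1, 4, 1, 3, 4] ∈ F_7^5.


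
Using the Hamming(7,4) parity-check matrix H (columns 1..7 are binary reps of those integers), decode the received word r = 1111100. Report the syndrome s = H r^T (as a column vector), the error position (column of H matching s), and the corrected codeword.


s = (0, 0, 1)^T, error position = 1, corrected codeword c = 0111100

Compute s = H r^T mod 2 one row at a time:
  s_1 = 1 + 1 + 0 + 0 = 2 ≡ 0 (mod 2).
  s_2 = 1 + 1 + 0 + 0 = 2 ≡ 0 (mod 2).
  s_3 = 1 + 1 + 1 + 0 = 3 ≡ 1 (mod 2).
s = (0, 0, 1)^T — this equals column 1 of H (binary 001), so error is at position 1.
Correct: flip bit 1 of r = 1111100 to get c = 0111100.


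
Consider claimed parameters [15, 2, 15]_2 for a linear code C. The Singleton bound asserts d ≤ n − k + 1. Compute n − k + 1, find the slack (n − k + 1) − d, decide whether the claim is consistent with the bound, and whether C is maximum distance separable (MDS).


Singleton RHS = n − k + 1 = 14, slack = -1, bound violated (no such code; not MDS).

Singleton bound: d ≤ n − k + 1.
Here n = 15, k = 2, so n − k + 1 = 14.
Given d = 15, check d ≤ 14: NO.
Slack = (n − k + 1) − d = -1.
The slack is negative: d = 15 exceeds n − k + 1 = 14 by 1, so the Singleton bound is violated and no linear [15, 2, 15]_2 code can exist. In particular it is not MDS (MDS requires d = n − k + 1 exactly).
Description: the claimed parameters are [15, 2, 15]_2; such a code would be impossible (violates the Singleton bound).


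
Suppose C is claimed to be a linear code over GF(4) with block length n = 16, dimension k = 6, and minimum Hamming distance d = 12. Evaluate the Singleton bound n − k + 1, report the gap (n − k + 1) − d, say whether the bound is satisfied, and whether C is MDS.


Singleton RHS = n − k + 1 = 11, slack = -1, bound violated (no such code; not MDS).

Singleton bound: d ≤ n − k + 1.
Here n = 16, k = 6, so n − k + 1 = 11.
Given d = 12, check d ≤ 11: NO.
Slack = (n − k + 1) − d = -1.
The slack is negative: d = 12 exceeds n − k + 1 = 11 by 1, so the Singleton bound is violated and no linear [16, 6, 12]_4 code can exist. In particular it is not MDS (MDS requires d = n − k + 1 exactly).
Description: the claimed parameters are [16, 6, 12]_4; such a code would be impossible (violates the Singleton bound).


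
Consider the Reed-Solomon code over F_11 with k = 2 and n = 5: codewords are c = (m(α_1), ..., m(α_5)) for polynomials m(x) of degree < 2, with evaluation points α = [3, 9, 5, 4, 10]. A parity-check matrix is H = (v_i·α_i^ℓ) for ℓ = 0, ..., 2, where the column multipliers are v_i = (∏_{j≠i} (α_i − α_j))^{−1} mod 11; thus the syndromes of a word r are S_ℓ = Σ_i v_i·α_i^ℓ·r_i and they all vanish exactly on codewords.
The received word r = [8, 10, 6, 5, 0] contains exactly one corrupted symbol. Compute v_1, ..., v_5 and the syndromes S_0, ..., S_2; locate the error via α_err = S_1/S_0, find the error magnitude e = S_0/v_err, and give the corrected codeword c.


S = (10, 8, 2), error at position 1, error magnitude e = 4, c = [4, 10, 6, 5, 0].

Step 1: column multipliers v_i = (∏_{j≠i}(α_i − α_j))^{−1} mod 11.
  i = 1 (α = 3): (3−9)(3−5)(3−4)(3−10) = (−6)·(−2)·(−1)·(−7) = 84 ≡ 7, so v_1 = 7^{−1} = 8 (mod 11).
  i = 2 (α = 9): (9−3)(9−5)(9−4)(9−10) = 6·4·5·(−1) = −120 ≡ 1, so v_2 = 1^{−1} = 1 (mod 11).
  i = 3 (α = 5): (5−3)(5−9)(5−4)(5−10) = 2·(−4)·1·(−5) = 40 ≡ 7, so v_3 = 7^{−1} = 8 (mod 11).
  i = 4 (α = 4): (4−3)(4−9)(4−5)(4−10) = 1·(−5)·(−1)·(−6) = −30 ≡ 3, so v_4 = 3^{−1} = 4 (mod 11).
  i = 5 (α = 10): (10−3)(10−9)(10−5)(10−4) = 7·1·5·6 = 210 ≡ 1, so v_5 = 1^{−1} = 1 (mod 11).
  v = [8, 1, 8, 4, 1].
Step 2: syndromes of r = [8, 10, 6, 5, 0] (all sums mod 11).
  S_0 = Σ v_i r_i = 8·8 + 1·10 + 8·6 + 4·5 + 1·0 = 142 ≡ 10.
  S_1 = Σ v_i α_i r_i = 8·3·8 + 1·9·10 + 8·5·6 + 4·4·5 + 1·10·0 = 602 ≡ 8.
  α_i^2 mod 11 = [9, 4, 3, 5, 1].
  S_2 = Σ v_i α_i^2 r_i = 8·9·8 + 1·4·10 + 8·3·6 + 4·5·5 + 1·1·0 = 860 ≡ 2.
  S = (10, 8, 2) ≠ 0, so r is not a codeword (an error is present).
Step 3: locate the error. For a single error e at position i, S_ℓ = v_i·e·α_i^ℓ, so α_err = S_1/S_0.
  S_0^{−1} = 10^{−1} = 10 (mod 11), so α_err = 8·10 = 80 ≡ 3 = α_1. Error position i = 1.
  Consistency check: S_2/S_1 = 2·7 = 14 ≡ 3 = α_err ✓ (single-error assumption holds).
Step 4: error magnitude e = S_0/v_1 = S_0·∏_{j≠1}(α_1 − α_j) = 10·7 = 70 ≡ 4 (mod 11).
Step 5: correct position 1: c_1 = r_1 − e = 8 − 4 ≡ 4 (mod 11). Hence c = [4, 10, 6, 5, 0].
  Check: interpolating c through the α_i gives m(x) = 1 + 1·x (degree < 2) with m(α_i) = c_i for every i, so c is indeed a codeword.


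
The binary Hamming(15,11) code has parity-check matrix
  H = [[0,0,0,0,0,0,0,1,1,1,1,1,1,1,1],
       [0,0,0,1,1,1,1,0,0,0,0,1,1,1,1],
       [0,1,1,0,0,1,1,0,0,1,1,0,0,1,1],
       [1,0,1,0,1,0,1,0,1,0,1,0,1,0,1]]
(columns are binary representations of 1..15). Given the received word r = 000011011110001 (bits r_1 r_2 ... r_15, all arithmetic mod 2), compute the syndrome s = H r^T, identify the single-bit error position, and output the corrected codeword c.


s = (1, 1, 0, 0)^T, error position = 12, corrected codeword c = 000011011111001

Compute s = H r^T mod 2 one row at a time:
  s_1 = 1 + 1 + 1 + 1 + 0 + 0 + 0 + 1 = 5 ≡ 1 (mod 2).
  s_2 = 0 + 1 + 1 + 0 + 0 + 0 + 0 + 1 = 3 ≡ 1 (mod 2).
  s_3 = 0 + 0 + 1 + 0 + 1 + 1 + 0 + 1 = 4 ≡ 0 (mod 2).
  s_4 = 0 + 0 + 1 + 0 + 1 + 1 + 0 + 1 = 4 ≡ 0 (mod 2).
s = (1, 1, 0, 0)^T — this equals column 12 of H (binary 1100), so error is at position 12.
Correct: flip bit 12 of r = 000011011110001 to get c = 000011011111001.


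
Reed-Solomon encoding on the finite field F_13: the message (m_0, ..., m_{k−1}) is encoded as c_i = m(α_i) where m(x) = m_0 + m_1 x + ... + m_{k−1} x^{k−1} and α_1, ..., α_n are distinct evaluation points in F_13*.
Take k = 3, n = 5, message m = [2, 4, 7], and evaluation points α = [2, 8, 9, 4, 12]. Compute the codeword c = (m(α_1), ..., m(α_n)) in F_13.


c = [12, 1, 7, 0, 5]

Message polynomial: m(x) = 2 + 4·x + 7·x^2 (mod 13).
For each evaluation point α_i, compute m(α_i) mod 13:
  α_1 = 2: Horner steps 7 → 5 → 12, so m(2) = 12.
  α_2 = 8: Horner steps 7 → 8 → 1, so m(8) = 1.
  α_3 = 9: Horner steps 7 → 2 → 7, so m(9) = 7.
  α_4 = 4: Horner steps 7 → 6 → 0, so m(4) = 0.
  α_5 = 12: Horner steps 7 → 10 → 5, so m(12) = 5.
Codeword c = [12, 1, 7, 0, 5] ∈ F_13^5.


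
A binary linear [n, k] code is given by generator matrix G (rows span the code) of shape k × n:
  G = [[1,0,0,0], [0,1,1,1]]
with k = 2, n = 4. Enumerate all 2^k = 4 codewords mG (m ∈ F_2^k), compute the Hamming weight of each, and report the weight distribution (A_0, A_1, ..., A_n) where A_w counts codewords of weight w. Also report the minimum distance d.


Weight distribution: A_0 = 1, A_1 = 1, A_3 = 1, A_4 = 1. Minimum distance d = 1.

Enumerate all 2^2 = 4 messages m ∈ F_2^2.
For each, compute codeword c = mG in F_2^4, then tally its weight.
  m = 00 → c = 0000, weight = 0.
  m = 10 → c = 1000, weight = 1.
  m = 01 → c = 0111, weight = 3.
  m = 11 → c = 1111, weight = 4.
Tally weights:
  weight 0: 1 codewords.
  weight 1: 1 codewords.
  weight 3: 1 codewords.
  weight 4: 1 codewords.
Minimum distance d = smallest w > 0 with A_w > 0 = 1.
Sanity: Σ A_w = 4 = 2^2 = 4 ✓.


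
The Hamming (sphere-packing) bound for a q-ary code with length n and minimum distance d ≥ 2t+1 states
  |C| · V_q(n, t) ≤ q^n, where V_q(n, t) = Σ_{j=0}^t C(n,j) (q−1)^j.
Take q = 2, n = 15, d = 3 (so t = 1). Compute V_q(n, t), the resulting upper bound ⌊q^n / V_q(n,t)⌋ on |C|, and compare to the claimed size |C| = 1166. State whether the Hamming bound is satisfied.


V_q(n, t) = 16, q^n = 32768, Hamming bound = 2048, |C| = 1166 ≤ bound (satisfied).

Step 1: Compute V_q(n, t) = Σ_{j=0}^1 C(n, j) (q−1)^j.
  j = 0: C(15,0)·(1)^0 = 1·1 = 1.
  j = 1: C(15,1)·(1)^1 = 15·1 = 15.
  V_q(n, t) = 1 + 15 = 16.
Step 2: q^n = 2^15 = 32768.
Step 3: Hamming bound ⌊q^n / V_q(n,t)⌋ = ⌊32768/16⌋ = 2048.
Step 4: Compare |C| = 1166 to 2048: satisfied.
The claimed |C| lies below the Hamming bound.


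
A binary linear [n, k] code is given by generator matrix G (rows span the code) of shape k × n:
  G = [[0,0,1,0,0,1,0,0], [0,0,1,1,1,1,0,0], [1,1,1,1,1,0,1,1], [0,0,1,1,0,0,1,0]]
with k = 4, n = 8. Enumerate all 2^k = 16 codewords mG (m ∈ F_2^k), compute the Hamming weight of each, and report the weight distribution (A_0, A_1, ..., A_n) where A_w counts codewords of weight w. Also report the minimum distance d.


Weight distribution: A_0 = 1, A_2 = 2, A_3 = 4, A_4 = 3, A_5 = 2, A_6 = 2, A_7 = 2. Minimum distance d = 2.

Enumerate all 2^4 = 16 messages m ∈ F_2^4.
For each, compute codeword c = mG in F_2^8, then tally its weight.
  m = 0000 → c = 00000000, weight = 0.
  m = 1000 → c = 00100100, weight = 2.
  m = 0100 → c = 00111100, weight = 4.
  m = 1100 → c = 00011000, weight = 2.
  m = 0010 → c = 11111011, weight = 7.
  m = 1010 → c = 11011111, weight = 7.
  m = 0110 → c = 11000111, weight = 5.
  m = 1110 → c = 11100011, weight = 5.
  m = 0001 → c = 00110010, weight = 3.
  m = 1001 → c = 00010110, weight = 3.
  m = 0101 → c = 00001110, weight = 3.
  m = 1101 → c = 00101010, weight = 3.
  m = 0011 → c = 11001001, weight = 4.
  m = 1011 → c = 11101101, weight = 6.
  m = 0111 → c = 11110101, weight = 6.
  m = 1111 → c = 11010001, weight = 4.
Tally weights:
  weight 0: 1 codewords.
  weight 2: 2 codewords.
  weight 3: 4 codewords.
  weight 4: 3 codewords.
  weight 5: 2 codewords.
  weight 6: 2 codewords.
  weight 7: 2 codewords.
Minimum distance d = smallest w > 0 with A_w > 0 = 2.
Sanity: Σ A_w = 16 = 2^4 = 16 ✓.


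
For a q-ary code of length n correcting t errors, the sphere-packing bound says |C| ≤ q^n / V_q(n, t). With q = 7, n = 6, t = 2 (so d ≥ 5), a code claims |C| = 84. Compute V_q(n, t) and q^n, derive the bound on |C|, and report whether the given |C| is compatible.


V_q(n, t) = 577, q^n = 117649, Hamming bound = 203, |C| = 84 ≤ bound (satisfied).

Step 1: Compute V_q(n, t) = Σ_{j=0}^2 C(n, j) (q−1)^j.
  j = 0: C(6,0)·(6)^0 = 1·1 = 1.
  j = 1: C(6,1)·(6)^1 = 6·6 = 36.
  j = 2: C(6,2)·(6)^2 = 15·36 = 540.
  V_q(n, t) = 1 + 36 + 540 = 577.
Step 2: q^n = 7^6 = 117649.
Step 3: Hamming bound ⌊q^n / V_q(n,t)⌋ = ⌊117649/577⌋ = 203.
Step 4: Compare |C| = 84 to 203: satisfied.
The claimed |C| lies below the Hamming bound.


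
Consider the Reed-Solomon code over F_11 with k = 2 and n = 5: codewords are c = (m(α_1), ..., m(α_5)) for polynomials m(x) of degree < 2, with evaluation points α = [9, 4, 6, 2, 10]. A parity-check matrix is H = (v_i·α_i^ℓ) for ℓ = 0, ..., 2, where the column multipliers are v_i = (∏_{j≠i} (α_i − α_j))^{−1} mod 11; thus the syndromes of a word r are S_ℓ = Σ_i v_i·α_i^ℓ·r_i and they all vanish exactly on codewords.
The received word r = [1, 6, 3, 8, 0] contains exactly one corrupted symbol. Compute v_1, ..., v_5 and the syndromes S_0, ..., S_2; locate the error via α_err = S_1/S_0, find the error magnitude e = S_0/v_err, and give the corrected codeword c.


S = (4, 2, 1), error at position 3, error magnitude e = 10, c = [1, 6, 4, 8, 0].

Step 1: column multipliers v_i = (∏_{j≠i}(α_i − α_j))^{−1} mod 11.
  i = 1 (α = 9): (9−4)(9−6)(9−2)(9−10) = 5·3·7·(−1) = −105 ≡ 5, so v_1 = 5^{−1} = 9 (mod 11).
  i = 2 (α = 4): (4−9)(4−6)(4−2)(4−10) = (−5)·(−2)·2·(−6) = −120 ≡ 1, so v_2 = 1^{−1} = 1 (mod 11).
  i = 3 (α = 6): (6−9)(6−4)(6−2)(6−10) = (−3)·2·4·(−4) = 96 ≡ 8, so v_3 = 8^{−1} = 7 (mod 11).
  i = 4 (α = 2): (2−9)(2−4)(2−6)(2−10) = (−7)·(−2)·(−4)·(−8) = 448 ≡ 8, so v_4 = 8^{−1} = 7 (mod 11).
  i = 5 (α = 10): (10−9)(10−4)(10−6)(10−2) = 1·6·4·8 = 192 ≡ 5, so v_5 = 5^{−1} = 9 (mod 11).
  v = [9, 1, 7, 7, 9].
Step 2: syndromes of r = [1, 6, 3, 8, 0] (all sums mod 11).
  S_0 = Σ v_i r_i = 9·1 + 1·6 + 7·3 + 7·8 + 9·0 = 92 ≡ 4.
  S_1 = Σ v_i α_i r_i = 9·9·1 + 1·4·6 + 7·6·3 + 7·2·8 + 9·10·0 = 343 ≡ 2.
  α_i^2 mod 11 = [4, 5, 3, 4, 1].
  S_2 = Σ v_i α_i^2 r_i = 9·4·1 + 1·5·6 + 7·3·3 + 7·4·8 + 9·1·0 = 353 ≡ 1.
  S = (4, 2, 1) ≠ 0, so r is not a codeword (an error is present).
Step 3: locate the error. For a single error e at position i, S_ℓ = v_i·e·α_i^ℓ, so α_err = S_1/S_0.
  S_0^{−1} = 4^{−1} = 3 (mod 11), so α_err = 2·3 = 6 ≡ 6 = α_3. Error position i = 3.
  Consistency check: S_2/S_1 = 1·6 = 6 ≡ 6 = α_err ✓ (single-error assumption holds).
Step 4: error magnitude e = S_0/v_3 = S_0·∏_{j≠3}(α_3 − α_j) = 4·8 = 32 ≡ 10 (mod 11).
Step 5: correct position 3: c_3 = r_3 − e = 3 − 10 ≡ 4 (mod 11). Hence c = [1, 6, 4, 8, 0].
  Check: interpolating c through the α_i gives m(x) = 10 + 10·x (degree < 2) with m(α_i) = c_i for every i, so c is indeed a codeword.


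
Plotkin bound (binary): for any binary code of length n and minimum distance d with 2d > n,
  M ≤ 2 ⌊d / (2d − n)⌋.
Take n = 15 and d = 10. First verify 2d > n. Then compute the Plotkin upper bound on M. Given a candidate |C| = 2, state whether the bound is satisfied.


Plotkin bound M ≤ 4; given |C| = 2 ≤ bound (satisfied).

Check applicability: 2d = 20, n = 15.
2d − n = 5 > 0, so Plotkin applies.
Compute d/(2d−n) = 10/5 ≈ 2.0000.
⌊d/(2d−n)⌋ = 2.
Plotkin bound: M ≤ 2·2 = 4.
Given |C| = 2, check: satisfied.
This |C| is below the Plotkin bound.


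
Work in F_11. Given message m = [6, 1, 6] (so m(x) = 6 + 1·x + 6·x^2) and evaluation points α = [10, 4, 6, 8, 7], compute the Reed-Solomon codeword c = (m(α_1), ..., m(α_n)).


c = [0, 7, 8, 2, 10]

Message polynomial: m(x) = 6 + 1·x + 6·x^2 (mod 11).
For each evaluation point α_i, compute m(α_i) mod 11:
  α_1 = 10: Horner steps 6 → 6 → 0, so m(10) = 0.
  α_2 = 4: Horner steps 6 → 3 → 7, so m(4) = 7.
  α_3 = 6: Horner steps 6 → 4 → 8, so m(6) = 8.
  α_4 = 8: Horner steps 6 → 5 → 2, so m(8) = 2.
  α_5 = 7: Horner steps 6 → 10 → 10, so m(7) = 10.
Codeword c = [0, 7, 8, 2, 10] ∈ F_11^5.


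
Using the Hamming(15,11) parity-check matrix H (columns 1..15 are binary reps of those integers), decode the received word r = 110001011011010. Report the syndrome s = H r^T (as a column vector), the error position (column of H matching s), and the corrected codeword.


s = (1, 1, 0, 1)^T, error position = 13, corrected codeword c = 110001011011110

Compute s = H r^T mod 2 one row at a time:
  s_1 = 1 + 1 + 0 + 1 + 1 + 0 + 1 + 0 = 5 ≡ 1 (mod 2).
  s_2 = 0 + 0 + 1 + 0 + 1 + 0 + 1 + 0 = 3 ≡ 1 (mod 2).
  s_3 = 1 + 0 + 1 + 0 + 0 + 1 + 1 + 0 = 4 ≡ 0 (mod 2).
  s_4 = 1 + 0 + 0 + 0 + 1 + 1 + 0 + 0 = 3 ≡ 1 (mod 2).
s = (1, 1, 0, 1)^T — this equals column 13 of H (binary 1101), so error is at position 13.
Correct: flip bit 13 of r = 110001011011010 to get c = 110001011011110.


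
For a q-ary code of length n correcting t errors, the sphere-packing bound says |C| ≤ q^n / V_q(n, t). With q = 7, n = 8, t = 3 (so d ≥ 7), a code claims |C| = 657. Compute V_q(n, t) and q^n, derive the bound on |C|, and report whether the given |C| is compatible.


V_q(n, t) = 13153, q^n = 5764801, Hamming bound = 438, |C| = 657 > bound (violated).

Step 1: Compute V_q(n, t) = Σ_{j=0}^3 C(n, j) (q−1)^j.
  j = 0: C(8,0)·(6)^0 = 1·1 = 1.
  j = 1: C(8,1)·(6)^1 = 8·6 = 48.
  j = 2: C(8,2)·(6)^2 = 28·36 = 1008.
  j = 3: C(8,3)·(6)^3 = 56·216 = 12096.
  V_q(n, t) = 1 + 48 + 1008 + 12096 = 13153.
Step 2: q^n = 7^8 = 5764801.
Step 3: Hamming bound ⌊q^n / V_q(n,t)⌋ = ⌊5764801/13153⌋ = 438.
Step 4: Compare |C| = 657 to 438: violated.
The claimed |C| lies above the Hamming bound, so no 7-ary code of length 8 with d ≥ 7 can have 657 codewords.


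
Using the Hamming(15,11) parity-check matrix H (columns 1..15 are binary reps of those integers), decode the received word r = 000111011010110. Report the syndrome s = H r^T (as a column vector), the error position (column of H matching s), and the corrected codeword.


s = (1, 1, 1, 0)^T, error position = 14, corrected codeword c = 000111011010100

Compute s = H r^T mod 2 one row at a time:
  s_1 = 1 + 1 + 0 + 1 + 0 + 1 + 1 + 0 = 5 ≡ 1 (mod 2).
  s_2 = 1 + 1 + 1 + 0 + 0 + 1 + 1 + 0 = 5 ≡ 1 (mod 2).
  s_3 = 0 + 0 + 1 + 0 + 0 + 1 + 1 + 0 = 3 ≡ 1 (mod 2).
  s_4 = 0 + 0 + 1 + 0 + 1 + 1 + 1 + 0 = 4 ≡ 0 (mod 2).
s = (1, 1, 1, 0)^T — this equals column 14 of H (binary 1110), so error is at position 14.
Correct: flip bit 14 of r = 000111011010110 to get c = 000111011010100.


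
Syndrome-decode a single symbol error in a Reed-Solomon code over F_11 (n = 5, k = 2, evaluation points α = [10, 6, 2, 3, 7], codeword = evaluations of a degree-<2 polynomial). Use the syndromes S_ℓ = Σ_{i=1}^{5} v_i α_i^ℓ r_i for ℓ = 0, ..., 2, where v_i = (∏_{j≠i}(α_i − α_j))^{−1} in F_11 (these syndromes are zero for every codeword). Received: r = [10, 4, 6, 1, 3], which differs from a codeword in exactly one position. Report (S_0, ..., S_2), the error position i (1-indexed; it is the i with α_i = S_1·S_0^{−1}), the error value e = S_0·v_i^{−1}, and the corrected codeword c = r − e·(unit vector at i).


S = (10, 5, 8), error at position 2, error magnitude e = 7, c = [10, 8, 6, 1, 3].

Step 1: column multipliers v_i = (∏_{j≠i}(α_i − α_j))^{−1} mod 11.
  i = 1 (α = 10): (10−6)(10−2)(10−3)(10−7) = 4·8·7·3 = 672 ≡ 1, so v_1 = 1^{−1} = 1 (mod 11).
  i = 2 (α = 6): (6−10)(6−2)(6−3)(6−7) = (−4)·4·3·(−1) = 48 ≡ 4, so v_2 = 4^{−1} = 3 (mod 11).
  i = 3 (α = 2): (2−10)(2−6)(2−3)(2−7) = (−8)·(−4)·(−1)·(−5) = 160 ≡ 6, so v_3 = 6^{−1} = 2 (mod 11).
  i = 4 (α = 3): (3−10)(3−6)(3−2)(3−7) = (−7)·(−3)·1·(−4) = −84 ≡ 4, so v_4 = 4^{−1} = 3 (mod 11).
  i = 5 (α = 7): (7−10)(7−6)(7−2)(7−3) = (−3)·1·5·4 = −60 ≡ 6, so v_5 = 6^{−1} = 2 (mod 11).
  v = [1, 3, 2, 3, 2].
Step 2: syndromes of r = [10, 4, 6, 1, 3] (all sums mod 11).
  S_0 = Σ v_i r_i = 1·10 + 3·4 + 2·6 + 3·1 + 2·3 = 43 ≡ 10.
  S_1 = Σ v_i α_i r_i = 1·10·10 + 3·6·4 + 2·2·6 + 3·3·1 + 2·7·3 = 247 ≡ 5.
  α_i^2 mod 11 = [1, 3, 4, 9, 5].
  S_2 = Σ v_i α_i^2 r_i = 1·1·10 + 3·3·4 + 2·4·6 + 3·9·1 + 2·5·3 = 151 ≡ 8.
  S = (10, 5, 8) ≠ 0, so r is not a codeword (an error is present).
Step 3: locate the error. For a single error e at position i, S_ℓ = v_i·e·α_i^ℓ, so α_err = S_1/S_0.
  S_0^{−1} = 10^{−1} = 10 (mod 11), so α_err = 5·10 = 50 ≡ 6 = α_2. Error position i = 2.
  Consistency check: S_2/S_1 = 8·9 = 72 ≡ 6 = α_err ✓ (single-error assumption holds).
Step 4: error magnitude e = S_0/v_2 = S_0·∏_{j≠2}(α_2 − α_j) = 10·4 = 40 ≡ 7 (mod 11).
Step 5: correct position 2: c_2 = r_2 − e = 4 − 7 ≡ 8 (mod 11). Hence c = [10, 8, 6, 1, 3].
  Check: interpolating c through the α_i gives m(x) = 5 + 6·x (degree < 2) with m(α_i) = c_i for every i, so c is indeed a codeword.


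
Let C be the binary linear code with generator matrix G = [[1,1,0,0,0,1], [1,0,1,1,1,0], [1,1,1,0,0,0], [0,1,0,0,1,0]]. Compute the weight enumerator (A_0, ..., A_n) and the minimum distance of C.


Weight distribution: A_0 = 1, A_1 = 1, A_2 = 2, A_3 = 6, A_4 = 5, A_5 = 1. Minimum distance d = 1.

Enumerate all 2^4 = 16 messages m ∈ F_2^4.
For each, compute codeword c = mG in F_2^6, then tally its weight.
  m = 0000 → c = 000000, weight = 0.
  m = 1000 → c = 110001, weight = 3.
  m = 0100 → c = 101110, weight = 4.
  m = 1100 → c = 011111, weight = 5.
  m = 0010 → c = 111000, weight = 3.
  m = 1010 → c = 001001, weight = 2.
  m = 0110 → c = 010110, weight = 3.
  m = 1110 → c = 100111, weight = 4.
  m = 0001 → c = 010010, weight = 2.
  m = 1001 → c = 100011, weight = 3.
  m = 0101 → c = 111100, weight = 4.
  m = 1101 → c = 001101, weight = 3.
  m = 0011 → c = 101010, weight = 3.
  m = 1011 → c = 011011, weight = 4.
  m = 0111 → c = 000100, weight = 1.
  m = 1111 → c = 110101, weight = 4.
Tally weights:
  weight 0: 1 codewords.
  weight 1: 1 codewords.
  weight 2: 2 codewords.
  weight 3: 6 codewords.
  weight 4: 5 codewords.
  weight 5: 1 codewords.
Minimum distance d = smallest w > 0 with A_w > 0 = 1.
Sanity: Σ A_w = 16 = 2^4 = 16 ✓.


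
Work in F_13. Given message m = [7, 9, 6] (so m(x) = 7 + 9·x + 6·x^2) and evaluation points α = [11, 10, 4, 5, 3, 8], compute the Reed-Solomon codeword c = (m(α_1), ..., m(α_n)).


c = [0, 8, 9, 7, 10, 8]

Message polynomial: m(x) = 7 + 9·x + 6·x^2 (mod 13).
For each evaluation point α_i, compute m(α_i) mod 13:
  α_1 = 11: Horner steps 6 → 10 → 0, so m(11) = 0.
  α_2 = 10: Horner steps 6 → 4 → 8, so m(10) = 8.
  α_3 = 4: Horner steps 6 → 7 → 9, so m(4) = 9.
  α_4 = 5: Horner steps 6 → 0 → 7, so m(5) = 7.
  α_5 = 3: Horner steps 6 → 1 → 10, so m(3) = 10.
  α_6 = 8: Horner steps 6 → 5 → 8, so m(8) = 8.
Codeword c = [0, 8, 9, 7, 10, 8] ∈ F_13^6.


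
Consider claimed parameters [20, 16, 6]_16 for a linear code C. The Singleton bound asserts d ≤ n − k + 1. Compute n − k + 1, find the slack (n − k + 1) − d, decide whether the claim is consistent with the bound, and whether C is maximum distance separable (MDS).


Singleton RHS = n − k + 1 = 5, slack = -1, bound violated (no such code; not MDS).

Singleton bound: d ≤ n − k + 1.
Here n = 20, k = 16, so n − k + 1 = 5.
Given d = 6, check d ≤ 5: NO.
Slack = (n − k + 1) − d = -1.
The slack is negative: d = 6 exceeds n − k + 1 = 5 by 1, so the Singleton bound is violated and no linear [20, 16, 6]_16 code can exist. In particular it is not MDS (MDS requires d = n − k + 1 exactly).
Description: the claimed parameters are [20, 16, 6]_16; such a code would be impossible (violates the Singleton bound).


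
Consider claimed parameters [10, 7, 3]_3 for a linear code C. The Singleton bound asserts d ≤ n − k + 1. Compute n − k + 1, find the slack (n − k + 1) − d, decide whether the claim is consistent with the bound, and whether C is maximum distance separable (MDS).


Singleton RHS = n − k + 1 = 4, slack = 1, bound satisfied, not MDS.

Singleton bound: d ≤ n − k + 1.
Here n = 10, k = 7, so n − k + 1 = 4.
Given d = 3, check d ≤ 4: YES.
Slack = (n − k + 1) − d = 1.
The code is NOT MDS (slack = 1 > 0).
Description: the claimed parameters are [10, 7, 3]_3; such a code would be non-MDS.


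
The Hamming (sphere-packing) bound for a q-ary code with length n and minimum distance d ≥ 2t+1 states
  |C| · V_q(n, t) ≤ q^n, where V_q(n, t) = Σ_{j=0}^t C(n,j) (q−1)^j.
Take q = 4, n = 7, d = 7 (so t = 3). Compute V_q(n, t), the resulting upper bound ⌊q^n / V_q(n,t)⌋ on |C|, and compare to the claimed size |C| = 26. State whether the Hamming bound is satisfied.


V_q(n, t) = 1156, q^n = 16384, Hamming bound = 14, |C| = 26 > bound (violated).

Step 1: Compute V_q(n, t) = Σ_{j=0}^3 C(n, j) (q−1)^j.
  j = 0: C(7,0)·(3)^0 = 1·1 = 1.
  j = 1: C(7,1)·(3)^1 = 7·3 = 21.
  j = 2: C(7,2)·(3)^2 = 21·9 = 189.
  j = 3: C(7,3)·(3)^3 = 35·27 = 945.
  V_q(n, t) = 1 + 21 + 189 + 945 = 1156.
Step 2: q^n = 4^7 = 16384.
Step 3: Hamming bound ⌊q^n / V_q(n,t)⌋ = ⌊16384/1156⌋ = 14.
Step 4: Compare |C| = 26 to 14: violated.
The claimed |C| lies above the Hamming bound, so no 4-ary code of length 7 with d ≥ 7 can have 26 codewords.


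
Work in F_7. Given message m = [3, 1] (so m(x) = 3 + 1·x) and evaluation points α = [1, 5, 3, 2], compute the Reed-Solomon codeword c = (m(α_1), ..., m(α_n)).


c = [4, 1, 6, 5]

Message polynomial: m(x) = 3 + 1·x (mod 7).
For each evaluation point α_i, compute m(α_i) mod 7:
  α_1 = 1: Horner steps 1 → 4, so m(1) = 4.
  α_2 = 5: Horner steps 1 → 1, so m(5) = 1.
  α_3 = 3: Horner steps 1 → 6, so m(3) = 6.
  α_4 = 2: Horner steps 1 → 5, so m(2) = 5.
Codeword c = [4, 1, 6, 5] ∈ F_7^4.


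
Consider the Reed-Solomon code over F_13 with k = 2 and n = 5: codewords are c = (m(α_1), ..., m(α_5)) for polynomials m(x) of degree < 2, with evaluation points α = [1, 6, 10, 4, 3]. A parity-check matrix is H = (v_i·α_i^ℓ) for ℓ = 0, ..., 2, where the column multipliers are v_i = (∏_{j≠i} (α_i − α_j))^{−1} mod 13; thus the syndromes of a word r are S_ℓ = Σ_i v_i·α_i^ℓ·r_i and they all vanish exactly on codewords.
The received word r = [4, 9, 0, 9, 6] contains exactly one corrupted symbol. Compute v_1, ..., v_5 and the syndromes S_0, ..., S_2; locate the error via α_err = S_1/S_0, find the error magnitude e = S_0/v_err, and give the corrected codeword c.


S = (8, 6, 11), error at position 4, error magnitude e = 2, c = [4, 9, 0, 7, 6].

Step 1: column multipliers v_i = (∏_{j≠i}(α_i − α_j))^{−1} mod 13.
  i = 1 (α = 1): (1−6)(1−10)(1−4)(1−3) = (−5)·(−9)·(−3)·(−2) = 270 ≡ 10, so v_1 = 10^{−1} = 4 (mod 13).
  i = 2 (α = 6): (6−1)(6−10)(6−4)(6−3) = 5·(−4)·2·3 = −120 ≡ 10, so v_2 = 10^{−1} = 4 (mod 13).
  i = 3 (α = 10): (10−1)(10−6)(10−4)(10−3) = 9·4·6·7 = 1512 ≡ 4, so v_3 = 4^{−1} = 10 (mod 13).
  i = 4 (α = 4): (4−1)(4−6)(4−10)(4−3) = 3·(−2)·(−6)·1 = 36 ≡ 10, so v_4 = 10^{−1} = 4 (mod 13).
  i = 5 (α = 3): (3−1)(3−6)(3−10)(3−4) = 2·(−3)·(−7)·(−1) = −42 ≡ 10, so v_5 = 10^{−1} = 4 (mod 13).
  v = [4, 4, 10, 4, 4].
Step 2: syndromes of r = [4, 9, 0, 9, 6] (all sums mod 13).
  S_0 = Σ v_i r_i = 4·4 + 4·9 + 10·0 + 4·9 + 4·6 = 112 ≡ 8.
  S_1 = Σ v_i α_i r_i = 4·1·4 + 4·6·9 + 10·10·0 + 4·4·9 + 4·3·6 = 448 ≡ 6.
  α_i^2 mod 13 = [1, 10, 9, 3, 9].
  S_2 = Σ v_i α_i^2 r_i = 4·1·4 + 4·10·9 + 10·9·0 + 4·3·9 + 4·9·6 = 700 ≡ 11.
  S = (8, 6, 11) ≠ 0, so r is not a codeword (an error is present).
Step 3: locate the error. For a single error e at position i, S_ℓ = v_i·e·α_i^ℓ, so α_err = S_1/S_0.
  S_0^{−1} = 8^{−1} = 5 (mod 13), so α_err = 6·5 = 30 ≡ 4 = α_4. Error position i = 4.
  Consistency check: S_2/S_1 = 11·11 = 121 ≡ 4 = α_err ✓ (single-error assumption holds).
Step 4: error magnitude e = S_0/v_4 = S_0·∏_{j≠4}(α_4 − α_j) = 8·10 = 80 ≡ 2 (mod 13).
Step 5: correct position 4: c_4 = r_4 − e = 9 − 2 ≡ 7 (mod 13). Hence c = [4, 9, 0, 7, 6].
  Check: interpolating c through the α_i gives m(x) = 3 + 1·x (degree < 2) with m(α_i) = c_i for every i, so c is indeed a codeword.
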